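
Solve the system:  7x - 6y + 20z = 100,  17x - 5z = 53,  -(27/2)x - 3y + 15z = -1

no solution

Row-reduce:
R1 ← R1 / (7).
R2 ← R2 − 17·R1.
R3 ← R3 + 27/2·R1.
R2 ← R2 / (102/7).
R1 ← R1 + 6/7·R2.
R3 ← R3 + 102/7·R2.
Row 3 reduces to 0 = 2, a contradiction. The system is inconsistent.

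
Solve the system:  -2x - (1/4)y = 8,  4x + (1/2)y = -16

Row-reduce:
R1 ← R1 / (-2).
R2 ← R2 − 4·R1.
Rank is 1 with 2 unknowns, leaving y free.

infinitely many solutions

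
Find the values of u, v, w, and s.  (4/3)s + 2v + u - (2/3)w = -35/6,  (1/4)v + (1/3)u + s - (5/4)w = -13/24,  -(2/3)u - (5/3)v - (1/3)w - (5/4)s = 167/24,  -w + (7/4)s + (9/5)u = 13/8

Row-reduce the augmented matrix:
R2 ← R2 − 1/3·R1.
R3 ← R3 + 2/3·R1.
R4 ← R4 − 9/5·R1.
R2 ← R2 / (-5/12).
R1 ← R1 − 2·R2.
R3 ← R3 + 1/3·R2.
R4 ← R4 + 18/5·R2.
R3 ← R3 / (2/45).
R1 ← R1 + 28/5·R3.
R2 ← R2 − 37/15·R3.
R4 ← R4 − 227/25·R3.
R4 ← R4 / (1273/8).
R1 ← R1 + 195/2·R4.
R2 ← R2 − 347/8·R4.
R3 ← R3 + 145/8·R4.
Reading off the reduced rows gives u = 5/2, v = -3, w = -3/2, s = -5/2.

u = 5/2, v = -3, w = -3/2, s = -5/2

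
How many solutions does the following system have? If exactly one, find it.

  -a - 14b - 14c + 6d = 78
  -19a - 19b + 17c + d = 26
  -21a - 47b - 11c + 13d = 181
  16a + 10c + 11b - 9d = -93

no solution

Row-reduce:
R1 ← R1 / (-1).
R2 ← R2 + 19·R1.
R3 ← R3 + 21·R1.
R4 ← R4 − 16·R1.
R2 ← R2 / (247).
R1 ← R1 − 14·R2.
R3 ← R3 − 247·R2.
R4 ← R4 + 213·R2.
Swap R3 and R4.
R3 ← R3 / (7421/247).
R1 ← R1 + 504/247·R3.
R2 ← R2 − 283/247·R3.
Row 4 reduces to 0 = -1, a contradiction. The system is inconsistent.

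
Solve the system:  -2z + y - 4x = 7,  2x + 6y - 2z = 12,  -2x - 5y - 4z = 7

x = 0, y = 1, z = -3

Row-reduce the augmented matrix:
R1 ← R1 / (-4).
R2 ← R2 − 2·R1.
R3 ← R3 + 2·R1.
R2 ← R2 / (13/2).
R1 ← R1 + 1/4·R2.
R3 ← R3 + 11/2·R2.
R3 ← R3 / (-72/13).
R1 ← R1 − 5/13·R3.
R2 ← R2 + 6/13·R3.
Reading off the reduced rows gives x = 0, y = 1, z = -3.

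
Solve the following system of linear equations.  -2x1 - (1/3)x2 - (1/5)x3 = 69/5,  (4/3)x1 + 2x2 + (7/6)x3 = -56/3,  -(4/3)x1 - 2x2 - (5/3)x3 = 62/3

x1 = -6, x2 = -3, x3 = -4

Row-reduce the augmented matrix:
R1 ← R1 / (-2).
R2 ← R2 − 4/3·R1.
R3 ← R3 + 4/3·R1.
R2 ← R2 / (16/9).
R1 ← R1 − 1/6·R2.
R3 ← R3 + 16/9·R2.
R3 ← R3 / (-1/2).
R1 ← R1 − 1/320·R3.
R2 ← R2 − 93/160·R3.
Reading off the reduced rows gives x1 = -6, x2 = -3, x3 = -4.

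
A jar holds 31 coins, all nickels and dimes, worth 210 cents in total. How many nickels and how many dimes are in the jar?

Let n = nickels, d = dimes.
  n + d = 31
  5n + 10d = 210
Row-reduce the augmented matrix:
R2 ← R2 − 5·R1.
R2 ← R2 / (5).
R1 ← R1 − 1·R2.
Reading off the reduced rows gives n = 20, d = 11.

nickels: 20, dimes: 11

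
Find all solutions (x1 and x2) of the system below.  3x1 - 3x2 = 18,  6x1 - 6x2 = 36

infinitely many solutions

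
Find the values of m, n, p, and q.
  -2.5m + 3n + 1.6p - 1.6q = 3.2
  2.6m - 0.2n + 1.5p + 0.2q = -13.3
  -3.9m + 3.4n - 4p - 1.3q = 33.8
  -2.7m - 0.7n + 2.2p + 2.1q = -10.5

m = -2, n = 1, p = -5, q = -2

Row-reduce the augmented matrix:
R1 ← R1 / (-5/2).
R2 ← R2 − 13/5·R1.
R3 ← R3 + 39/10·R1.
R4 ← R4 + 27/10·R1.
R2 ← R2 / (73/25).
R1 ← R1 + 6/5·R2.
R3 ← R3 + 32/25·R2.
R4 ← R4 + 197/50·R2.
R3 ← R3 / (-9324/1825).
R1 ← R1 − 241/365·R3.
R2 ← R2 − 791/730·R3.
R4 ← R4 − 34611/7300·R3.
R4 ← R4 / (42037/17760).
R1 ← R1 − 293/2664·R4.
R2 ← R2 + 2045/5328·R4.
R3 ← R3 + 289/2664·R4.
Reading off the reduced rows gives m = -2, n = 1, p = -5, q = -2.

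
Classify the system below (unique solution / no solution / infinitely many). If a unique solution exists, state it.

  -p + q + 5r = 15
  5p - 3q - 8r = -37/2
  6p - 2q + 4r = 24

no solution

Row-reduce:
R1 ← R1 / (-1).
R2 ← R2 − 5·R1.
R3 ← R3 − 6·R1.
R2 ← R2 / (2).
R1 ← R1 + 1·R2.
R3 ← R3 − 4·R2.
Row 3 reduces to 0 = 1, a contradiction. The system is inconsistent.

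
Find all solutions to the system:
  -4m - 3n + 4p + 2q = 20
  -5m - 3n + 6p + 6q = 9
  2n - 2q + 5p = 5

infinitely many solutions

Row-reduce:
R1 ← R1 / (-4).
R2 ← R2 + 5·R1.
R2 ← R2 / (3/4).
R1 ← R1 − 3/4·R2.
R3 ← R3 − 2·R2.
R3 ← R3 / (7/3).
R1 ← R1 + 2·R3.
R2 ← R2 − 4/3·R3.
Rank is 3 with 4 unknowns, leaving q free.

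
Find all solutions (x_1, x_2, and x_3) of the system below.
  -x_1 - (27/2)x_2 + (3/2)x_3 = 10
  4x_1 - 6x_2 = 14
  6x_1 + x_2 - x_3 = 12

infinitely many solutions

Row-reduce:
R1 ← R1 / (-1).
R2 ← R2 − 4·R1.
R3 ← R3 − 6·R1.
R2 ← R2 / (-60).
R1 ← R1 − 27/2·R2.
R3 ← R3 + 80·R2.
Rank is 2 with 3 unknowns, leaving x_3 free.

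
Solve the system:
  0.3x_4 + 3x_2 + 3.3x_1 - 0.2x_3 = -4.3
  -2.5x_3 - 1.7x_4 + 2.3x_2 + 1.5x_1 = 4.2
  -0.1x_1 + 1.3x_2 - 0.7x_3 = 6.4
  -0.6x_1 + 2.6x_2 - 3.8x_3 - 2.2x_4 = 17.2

x_1 = -5, x_2 = 4, x_3 = -1, x_4 = 0

Row-reduce the augmented matrix:
R1 ← R1 / (33/10).
R2 ← R2 − 3/2·R1.
R3 ← R3 + 1/10·R1.
R4 ← R4 + 3/5·R1.
R2 ← R2 / (103/110).
R1 ← R1 − 10/11·R2.
R3 ← R3 − 153/110·R2.
R4 ← R4 − 173/55·R2.
R3 ← R3 / (4438/1545).
R1 ← R1 − 704/309·R3.
R2 ← R2 + 265/103·R3.
R4 ← R4 − 2192/515·R3.
R4 ← R4 / (-356/11095).
R1 ← R1 + 659/2219·R4.
R2 ← R2 − 4351/8876·R4.
R3 ← R3 − 8457/8876·R4.
Reading off the reduced rows gives x_1 = -5, x_2 = 4, x_3 = -1, x_4 = 0.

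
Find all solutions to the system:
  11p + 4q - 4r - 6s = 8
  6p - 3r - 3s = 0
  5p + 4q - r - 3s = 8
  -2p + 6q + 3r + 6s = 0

infinitely many solutions

Row-reduce:
R1 ← R1 / (11).
R2 ← R2 − 6·R1.
R3 ← R3 − 5·R1.
R4 ← R4 + 2·R1.
R2 ← R2 / (-24/11).
R1 ← R1 − 4/11·R2.
R3 ← R3 − 24/11·R2.
R4 ← R4 − 74/11·R2.
Swap R3 and R4.
R3 ← R3 / (-1/4).
R1 ← R1 + 1/2·R3.
R2 ← R2 − 3/8·R3.
Rank is 3 with 4 unknowns, leaving s free.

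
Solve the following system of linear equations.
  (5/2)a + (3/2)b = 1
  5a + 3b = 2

Row-reduce:
R1 ← R1 / (5/2).
R2 ← R2 − 5·R1.
Rank is 1 with 2 unknowns, leaving b free.

infinitely many solutions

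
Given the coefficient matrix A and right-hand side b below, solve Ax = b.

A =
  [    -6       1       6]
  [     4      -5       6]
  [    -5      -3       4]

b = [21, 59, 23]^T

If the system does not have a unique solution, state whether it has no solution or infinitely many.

x_1 = 2, x_2 = -3, x_3 = 6

Row-reduce the augmented matrix:
R1 ← R1 / (-6).
R2 ← R2 − 4·R1.
R3 ← R3 + 5·R1.
R2 ← R2 / (-13/3).
R1 ← R1 + 1/6·R2.
R3 ← R3 + 23/6·R2.
R3 ← R3 / (-128/13).
R1 ← R1 + 18/13·R3.
R2 ← R2 + 30/13·R3.
Reading off the reduced rows gives x_1 = 2, x_2 = -3, x_3 = 6.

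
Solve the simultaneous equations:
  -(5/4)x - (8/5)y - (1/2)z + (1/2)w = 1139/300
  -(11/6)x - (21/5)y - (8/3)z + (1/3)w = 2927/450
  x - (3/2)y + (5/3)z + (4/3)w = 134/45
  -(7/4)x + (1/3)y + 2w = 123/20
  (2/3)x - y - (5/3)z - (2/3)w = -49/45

Row-reduce the augmented matrix:
R1 ← R1 / (-5/4).
R2 ← R2 + 11/6·R1.
R3 ← R3 − 1·R1.
R4 ← R4 + 7/4·R1.
R5 ← R5 − 2/3·R1.
R2 ← R2 / (-139/75).
R1 ← R1 − 32/25·R2.
R3 ← R3 + 139/50·R2.
R4 ← R4 − 193/75·R2.
R5 ← R5 + 139/75·R2.
R3 ← R3 / (25/6).
R1 ← R1 + 130/139·R3.
R2 ← R2 − 145/139·R3.
R4 ← R4 + 1655/834·R3.
R4 ← R4 / (7739/4170).
R1 ← R1 + 106/695·R4.
R2 ← R2 + 256/695·R4.
R3 ← R3 − 14/25·R4.
R5 reduces to 0 = 0, so the extra equation is consistent.
Reading off the reduced rows gives x = -1, y = -4/5, z = -1/5, w = 7/3.

x = -1, y = -4/5, z = -1/5, w = 7/3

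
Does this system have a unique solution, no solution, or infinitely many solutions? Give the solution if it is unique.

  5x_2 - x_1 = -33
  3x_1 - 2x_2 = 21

From equation 1: x_1 = 33 + 5·x_2.
Substitute into equation 2 and solve: x_2 = -6.
Then x_1 = 3.

x_1 = 3, x_2 = -6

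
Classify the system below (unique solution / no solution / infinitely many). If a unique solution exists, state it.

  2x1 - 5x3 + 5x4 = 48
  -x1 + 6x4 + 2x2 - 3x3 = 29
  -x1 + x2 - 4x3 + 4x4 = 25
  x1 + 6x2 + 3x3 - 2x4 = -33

Row-reduce the augmented matrix:
R1 ← R1 / (2).
R2 ← R2 + 1·R1.
R3 ← R3 + 1·R1.
R4 ← R4 − 1·R1.
R2 ← R2 / (2).
R3 ← R3 − 1·R2.
R4 ← R4 − 6·R2.
R3 ← R3 / (-15/4).
R1 ← R1 + 5/2·R3.
R2 ← R2 + 11/4·R3.
R4 ← R4 − 22·R3.
R4 ← R4 / (-84/5).
R1 ← R1 − 1·R4.
R2 ← R2 − 13/5·R4.
R3 ← R3 + 3/5·R4.
Reading off the reduced rows gives x1 = 4, x2 = -3, x3 = -3, x4 = 5.

x1 = 4, x2 = -3, x3 = -3, x4 = 5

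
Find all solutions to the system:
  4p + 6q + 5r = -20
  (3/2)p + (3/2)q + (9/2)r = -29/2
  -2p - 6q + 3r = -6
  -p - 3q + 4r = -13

Row-reduce:
R1 ← R1 / (4).
R2 ← R2 − 3/2·R1.
R3 ← R3 + 2·R1.
R4 ← R4 + 1·R1.
R2 ← R2 / (-3/4).
R1 ← R1 − 3/2·R2.
R3 ← R3 + 3·R2.
R4 ← R4 + 3/2·R2.
R3 ← R3 / (-5).
R1 ← R1 − 13/2·R3.
R2 ← R2 + 7/2·R3.
Row 4 reduces to 0 = -4, a contradiction. The system is inconsistent.

no solution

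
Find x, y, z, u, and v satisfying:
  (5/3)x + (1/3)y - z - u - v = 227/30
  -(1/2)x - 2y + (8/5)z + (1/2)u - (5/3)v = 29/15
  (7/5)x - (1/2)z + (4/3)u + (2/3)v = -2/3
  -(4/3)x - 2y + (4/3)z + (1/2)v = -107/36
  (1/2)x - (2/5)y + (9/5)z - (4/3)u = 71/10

Row-reduce the augmented matrix:
R1 ← R1 / (5/3).
R2 ← R2 + 1/2·R1.
R3 ← R3 − 7/5·R1.
R4 ← R4 + 4/3·R1.
R5 ← R5 − 1/2·R1.
R2 ← R2 / (-19/10).
R1 ← R1 − 1/5·R2.
R3 ← R3 + 7/25·R2.
R4 ← R4 + 26/15·R2.
R5 ← R5 + 1/2·R2.
R3 ← R3 / (141/950).
R1 ← R1 + 44/95·R3.
R2 ← R2 + 13/19·R3.
R4 ← R4 + 62/95·R3.
R5 ← R5 − 167/95·R3.
R4 ← R4 / (76/9).
R1 ← R1 − 55/9·R4.
R2 ← R2 − 88/9·R4.
R3 ← R3 − 130/9·R4.
R5 ← R5 + 2383/90·R4.
R5 ← R5 / (5782709/642960).
R1 ← R1 + 128525/64296·R5.
R2 ← R2 + 12538/8037·R5.
R3 ← R3 + 127435/32148·R5.
R4 ← R4 − 7947/7144·R5.
Reading off the reduced rows gives x = 3, y = 0, z = 4/3, u = -12/5, v = -3/2.

x = 3, y = 0, z = 4/3, u = -12/5, v = -3/2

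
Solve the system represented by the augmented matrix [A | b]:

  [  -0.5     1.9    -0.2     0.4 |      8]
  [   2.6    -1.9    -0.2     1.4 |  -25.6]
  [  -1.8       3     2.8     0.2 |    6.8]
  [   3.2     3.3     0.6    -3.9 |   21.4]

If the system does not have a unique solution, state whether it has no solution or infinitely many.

x_1 = -4, x_2 = 4, x_3 = -4, x_4 = -6

Row-reduce the augmented matrix:
R1 ← R1 / (-1/2).
R2 ← R2 − 13/5·R1.
R3 ← R3 + 9/5·R1.
R4 ← R4 − 16/5·R1.
R2 ← R2 / (399/50).
R1 ← R1 + 19/5·R2.
R3 ← R3 + 96/25·R2.
R4 ← R4 − 773/50·R2.
R3 ← R3 / (1944/665).
R1 ← R1 + 4/21·R3.
R2 ← R2 + 62/399·R3.
R4 ← R4 − 3436/1995·R3.
R4 ← R4 / (-30392/3645).
R1 ← R1 − 1291/1458·R4.
R2 ← R2 − 1339/2916·R4.
R3 ← R3 − 289/1944·R4.
Reading off the reduced rows gives x_1 = -4, x_2 = 4, x_3 = -4, x_4 = -6.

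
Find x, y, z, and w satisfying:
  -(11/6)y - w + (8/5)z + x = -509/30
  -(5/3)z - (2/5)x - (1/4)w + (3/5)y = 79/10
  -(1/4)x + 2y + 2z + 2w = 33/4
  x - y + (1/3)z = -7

x = -1, y = 5, z = -3, w = 2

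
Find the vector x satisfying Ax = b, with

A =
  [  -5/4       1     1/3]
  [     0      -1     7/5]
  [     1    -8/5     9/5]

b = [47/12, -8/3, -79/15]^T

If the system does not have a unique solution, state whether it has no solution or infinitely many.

x_1 = -1, x_2 = 8/3, x_3 = 0

Row-reduce the augmented matrix:
R1 ← R1 / (-5/4).
R3 ← R3 − 1·R1.
R2 ← R2 / (-1).
R1 ← R1 + 4/5·R2.
R3 ← R3 + 4/5·R2.
R3 ← R3 / (71/75).
R1 ← R1 + 104/75·R3.
R2 ← R2 + 7/5·R3.
Reading off the reduced rows gives x_1 = -1, x_2 = 8/3, x_3 = 0.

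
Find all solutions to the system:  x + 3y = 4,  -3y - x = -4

Row-reduce:
R2 ← R2 + 1·R1.
Rank is 1 with 2 unknowns, leaving y free.

infinitely many solutions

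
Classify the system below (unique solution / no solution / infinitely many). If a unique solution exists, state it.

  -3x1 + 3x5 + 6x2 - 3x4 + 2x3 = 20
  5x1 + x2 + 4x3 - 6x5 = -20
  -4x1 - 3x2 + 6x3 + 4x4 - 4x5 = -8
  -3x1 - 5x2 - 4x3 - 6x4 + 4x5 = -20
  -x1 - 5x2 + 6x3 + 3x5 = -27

x1 = -2, x2 = 4, x3 = -2, x4 = 3, x5 = 1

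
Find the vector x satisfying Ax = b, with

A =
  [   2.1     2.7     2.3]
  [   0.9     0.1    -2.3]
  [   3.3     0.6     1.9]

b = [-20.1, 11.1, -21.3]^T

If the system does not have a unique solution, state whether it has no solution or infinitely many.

x_1 = -3, x_2 = 0, x_3 = -6

Row-reduce the augmented matrix:
R1 ← R1 / (21/10).
R2 ← R2 − 9/10·R1.
R3 ← R3 − 33/10·R1.
R2 ← R2 / (-37/35).
R1 ← R1 − 9/7·R2.
R3 ← R3 + 51/14·R2.
R3 ← R3 / (711/74).
R1 ← R1 + 322/111·R3.
R2 ← R2 − 115/37·R3.
Reading off the reduced rows gives x_1 = -3, x_2 = 0, x_3 = -6.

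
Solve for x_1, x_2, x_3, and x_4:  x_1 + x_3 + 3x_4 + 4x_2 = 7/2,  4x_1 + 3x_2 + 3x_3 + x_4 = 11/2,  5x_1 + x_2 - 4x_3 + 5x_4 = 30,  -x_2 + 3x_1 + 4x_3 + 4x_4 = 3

x_1 = 3, x_2 = 0, x_3 = -5/2, x_4 = 1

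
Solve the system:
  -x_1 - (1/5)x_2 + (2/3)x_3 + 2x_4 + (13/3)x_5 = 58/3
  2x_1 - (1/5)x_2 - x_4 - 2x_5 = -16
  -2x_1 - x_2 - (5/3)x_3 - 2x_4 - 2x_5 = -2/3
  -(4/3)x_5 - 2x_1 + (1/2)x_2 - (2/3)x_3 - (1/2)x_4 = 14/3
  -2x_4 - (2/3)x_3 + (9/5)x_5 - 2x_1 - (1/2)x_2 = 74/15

Row-reduce:
R1 ← R1 / (-1).
R2 ← R2 − 2·R1.
R3 ← R3 + 2·R1.
R4 ← R4 + 2·R1.
R5 ← R5 + 2·R1.
R2 ← R2 / (-3/5).
R1 ← R1 − 1/5·R2.
R3 ← R3 + 3/5·R2.
R4 ← R4 − 9/10·R2.
R5 ← R5 + 1/10·R2.
R3 ← R3 / (-13/3).
R1 ← R1 + 2/9·R3.
R2 ← R2 + 20/9·R3.
R5 ← R5 + 20/9·R3.
Swap R4 and R5.
R4 ← R4 / (-49/26).
R1 ← R1 + 7/13·R4.
R2 ← R2 + 5/13·R4.
R3 ← R3 − 27/13·R4.
Rank is 4 with 5 unknowns, leaving x_5 free.

infinitely many solutions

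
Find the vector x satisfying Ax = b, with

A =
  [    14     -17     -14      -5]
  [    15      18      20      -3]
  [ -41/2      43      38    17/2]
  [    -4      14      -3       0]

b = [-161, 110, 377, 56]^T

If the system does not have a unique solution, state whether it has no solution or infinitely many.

Row-reduce:
R1 ← R1 / (14).
R2 ← R2 − 15·R1.
R3 ← R3 + 41/2·R1.
R4 ← R4 + 4·R1.
R2 ← R2 / (507/14).
R1 ← R1 + 17/14·R2.
R3 ← R3 − 507/28·R2.
R4 ← R4 − 64/7·R2.
Swap R3 and R4.
R3 ← R3 / (-8029/507).
R1 ← R1 − 88/507·R3.
R2 ← R2 − 490/507·R3.
Rank is 3 with 4 unknowns, leaving x_4 free.

infinitely many solutions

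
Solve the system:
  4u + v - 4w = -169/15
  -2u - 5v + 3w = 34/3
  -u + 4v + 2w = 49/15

u = 1/3, v = -3/5, w = 3

Row-reduce the augmented matrix:
R1 ← R1 / (4).
R2 ← R2 + 2·R1.
R3 ← R3 + 1·R1.
R2 ← R2 / (-9/2).
R1 ← R1 − 1/4·R2.
R3 ← R3 − 17/4·R2.
R3 ← R3 / (35/18).
R1 ← R1 + 17/18·R3.
R2 ← R2 + 2/9·R3.
Reading off the reduced rows gives u = 1/3, v = -3/5, w = 3.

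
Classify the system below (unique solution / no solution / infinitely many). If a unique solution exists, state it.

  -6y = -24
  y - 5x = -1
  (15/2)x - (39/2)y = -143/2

no solution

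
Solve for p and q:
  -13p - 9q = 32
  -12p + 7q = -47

p = 1, q = -5

Row-reduce the augmented matrix:
R1 ← R1 / (-13).
R2 ← R2 + 12·R1.
R2 ← R2 / (199/13).
R1 ← R1 − 9/13·R2.
Reading off the reduced rows gives p = 1, q = -5.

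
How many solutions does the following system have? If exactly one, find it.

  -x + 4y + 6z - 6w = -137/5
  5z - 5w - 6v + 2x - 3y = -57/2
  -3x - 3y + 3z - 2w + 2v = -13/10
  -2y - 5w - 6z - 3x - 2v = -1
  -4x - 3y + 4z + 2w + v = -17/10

x = 1, y = -3/2, z = -2, w = 7/5, v = 3

Row-reduce the augmented matrix:
R1 ← R1 / (-1).
R2 ← R2 − 2·R1.
R3 ← R3 + 3·R1.
R4 ← R4 + 3·R1.
R5 ← R5 + 4·R1.
R2 ← R2 / (5).
R1 ← R1 + 4·R2.
R3 ← R3 + 15·R2.
R4 ← R4 + 14·R2.
R5 ← R5 + 19·R2.
R3 ← R3 / (36).
R1 ← R1 − 38/5·R3.
R2 ← R2 − 17/5·R3.
R4 ← R4 − 118/5·R3.
R5 ← R5 − 223/5·R3.
R4 ← R4 / (-1049/90).
R1 ← R1 + 19/90·R4.
R2 ← R2 + 17/180·R4.
R3 ← R3 + 35/36·R4.
R5 ← R5 − 857/180·R4.
R5 ← R5 / (-5636/1049).
R1 ← R1 + 1334/1049·R5.
R2 ← R2 − 397/1049·R5.
R3 ← R3 − 261/1049·R5.
R4 ← R4 − 748/1049·R5.
Reading off the reduced rows gives x = 1, y = -3/2, z = -2, w = 7/5, v = 3.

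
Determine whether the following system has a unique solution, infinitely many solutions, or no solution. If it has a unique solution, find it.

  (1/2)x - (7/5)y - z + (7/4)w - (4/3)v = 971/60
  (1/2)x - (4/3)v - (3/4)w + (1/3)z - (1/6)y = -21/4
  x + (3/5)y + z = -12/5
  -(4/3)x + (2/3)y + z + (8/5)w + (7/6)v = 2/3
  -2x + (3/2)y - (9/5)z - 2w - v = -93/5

x = 3, y = -4, z = -3, w = 5, v = 2

Row-reduce the augmented matrix:
R1 ← R1 / (1/2).
R2 ← R2 − 1/2·R1.
R3 ← R3 − 1·R1.
R4 ← R4 + 4/3·R1.
R5 ← R5 + 2·R1.
R2 ← R2 / (37/30).
R1 ← R1 + 14/5·R2.
R3 ← R3 − 17/5·R2.
R4 ← R4 + 46/15·R2.
R5 ← R5 + 41/10·R2.
R3 ← R3 / (-25/37).
R1 ← R1 − 38/37·R3.
R2 ← R2 − 40/37·R3.
R4 ← R4 − 61/37·R3.
R5 ← R5 + 253/185·R3.
R4 ← R4 / (1249/150).
R1 ← R1 − 149/50·R4.
R2 ← R2 − 17/5·R4.
R3 ← R3 + 251/50·R4.
R5 ← R5 + 1272/125·R4.
R5 ← R5 / (-627467/93675).
R1 ← R1 + 1087/12490·R5.
R2 ← R2 − 3229/1249·R5.
R3 ← R3 + 18287/12490·R5.
R4 ← R4 − 1853/3747·R5.
Reading off the reduced rows gives x = 3, y = -4, z = -3, w = 5, v = 2.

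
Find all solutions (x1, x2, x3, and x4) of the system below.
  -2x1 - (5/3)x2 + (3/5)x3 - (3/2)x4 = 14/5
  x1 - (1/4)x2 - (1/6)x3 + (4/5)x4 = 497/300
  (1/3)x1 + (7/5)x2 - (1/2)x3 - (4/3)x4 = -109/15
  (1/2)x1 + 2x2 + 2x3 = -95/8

Row-reduce the augmented matrix:
R1 ← R1 / (-2).
R2 ← R2 − 1·R1.
R3 ← R3 − 1/3·R1.
R4 ← R4 − 1/2·R1.
R2 ← R2 / (-13/12).
R1 ← R1 − 5/6·R2.
R3 ← R3 − 101/90·R2.
R4 ← R4 − 19/12·R2.
R3 ← R3 / (-766/2925).
R1 ← R1 + 77/390·R3.
R2 ← R2 + 8/65·R3.
R4 ← R4 − 1829/780·R3.
R4 ← R4 / (-858857/61280).
R1 ← R1 − 59537/30640·R4.
R2 ← R2 − 258/383·R4.
R3 ← R3 − 17919/3064·R4.
Reading off the reduced rows gives x1 = -7/4, x2 = -3, x3 = -5/2, x4 = 14/5.

x1 = -7/4, x2 = -3, x3 = -5/2, x4 = 14/5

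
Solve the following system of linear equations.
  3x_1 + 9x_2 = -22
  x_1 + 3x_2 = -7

no solution

Row-reduce:
R1 ← R1 / (3).
R2 ← R2 − 1·R1.
Row 2 reduces to 0 = 1/3, a contradiction. The system is inconsistent.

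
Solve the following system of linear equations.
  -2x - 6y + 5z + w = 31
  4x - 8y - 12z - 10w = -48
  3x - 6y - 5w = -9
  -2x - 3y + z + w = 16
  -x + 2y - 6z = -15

x = -5, y = -1, z = 3, w = 0

Row-reduce the augmented matrix:
R1 ← R1 / (-2).
R2 ← R2 − 4·R1.
R3 ← R3 − 3·R1.
R4 ← R4 + 2·R1.
R5 ← R5 + 1·R1.
R2 ← R2 / (-20).
R1 ← R1 − 3·R2.
R3 ← R3 + 15·R2.
R4 ← R4 − 3·R2.
R5 ← R5 − 5·R2.
R3 ← R3 / (9).
R1 ← R1 + 14/5·R3.
R2 ← R2 − 1/10·R3.
R4 ← R4 + 43/10·R3.
R5 ← R5 + 9·R3.
R4 ← R4 / (-1/180).
R1 ← R1 + 83/90·R4.
R2 ← R2 − 67/180·R4.
R3 ← R3 − 5/18·R4.
R5 reduces to 0 = 0, so the extra equation is consistent.
Reading off the reduced rows gives x = -5, y = -1, z = 3, w = 0.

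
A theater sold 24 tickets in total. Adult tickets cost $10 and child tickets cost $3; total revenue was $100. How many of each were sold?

adult tickets: 4, child tickets: 20

Let a = adult tickets, c = child tickets.
  a + c = 24
  10a + 3c = 100
Row-reduce the augmented matrix:
R2 ← R2 − 10·R1.
R2 ← R2 / (-7).
R1 ← R1 − 1·R2.
Reading off the reduced rows gives a = 4, c = 20.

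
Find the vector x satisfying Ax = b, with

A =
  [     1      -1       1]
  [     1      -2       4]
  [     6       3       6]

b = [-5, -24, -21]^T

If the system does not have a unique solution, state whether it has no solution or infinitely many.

x_1 = 2, x_2 = 1, x_3 = -6

Row-reduce the augmented matrix:
R2 ← R2 − 1·R1.
R3 ← R3 − 6·R1.
R2 ← R2 / (-1).
R1 ← R1 + 1·R2.
R3 ← R3 − 9·R2.
R3 ← R3 / (27).
R1 ← R1 + 2·R3.
R2 ← R2 + 3·R3.
Reading off the reduced rows gives x_1 = 2, x_2 = 1, x_3 = -6.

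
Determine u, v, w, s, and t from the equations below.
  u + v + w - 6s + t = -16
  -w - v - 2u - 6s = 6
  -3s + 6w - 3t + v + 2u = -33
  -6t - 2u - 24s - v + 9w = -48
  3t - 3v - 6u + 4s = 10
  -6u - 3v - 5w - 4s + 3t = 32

u = -6, v = 6, w = -6, s = 1, t = -4

Row-reduce the augmented matrix:
R2 ← R2 + 2·R1.
R3 ← R3 − 2·R1.
R4 ← R4 + 2·R1.
R5 ← R5 + 6·R1.
R6 ← R6 + 6·R1.
R1 ← R1 − 1·R2.
R3 ← R3 + 1·R2.
R4 ← R4 − 1·R2.
R5 ← R5 − 3·R2.
R6 ← R6 − 3·R2.
R3 ← R3 / (5).
R2 ← R2 − 1·R3.
R4 ← R4 − 10·R3.
R5 ← R5 − 3·R3.
R6 ← R6 + 2·R3.
Swap R4 and R5.
R4 ← R4 / (137/5).
R1 ← R1 − 12·R4.
R2 ← R2 + 81/5·R4.
R3 ← R3 + 9/5·R4.
R6 ← R6 − 52/5·R4.
Swap R5 and R6.
R5 ← R5 / (-3/137).
R1 ← R1 + 425/137·R5.
R2 ← R2 − 745/137·R5.
R3 ← R3 + 39/137·R5.
R4 ← R4 − 24/137·R5.
R6 reduces to 0 = 0, so the extra equation is consistent.
Reading off the reduced rows gives u = -6, v = 6, w = -6, s = 1, t = -4.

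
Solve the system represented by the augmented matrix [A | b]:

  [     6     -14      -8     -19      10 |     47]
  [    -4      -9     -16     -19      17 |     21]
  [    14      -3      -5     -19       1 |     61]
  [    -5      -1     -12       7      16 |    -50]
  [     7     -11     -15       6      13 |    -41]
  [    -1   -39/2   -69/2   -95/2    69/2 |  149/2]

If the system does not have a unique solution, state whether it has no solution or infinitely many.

Row-reduce:
R1 ← R1 / (6).
R2 ← R2 + 4·R1.
R3 ← R3 − 14·R1.
R4 ← R4 + 5·R1.
R5 ← R5 − 7·R1.
R6 ← R6 + 1·R1.
R2 ← R2 / (-55/3).
R1 ← R1 + 7/3·R2.
R3 ← R3 − 89/3·R2.
R4 ← R4 + 38/3·R2.
R5 ← R5 − 16/3·R2.
R6 ← R6 + 131/6·R2.
R3 ← R3 / (-1147/55).
R1 ← R1 − 76/55·R3.
R2 ← R2 − 64/55·R3.
R4 ← R4 + 216/55·R3.
R5 ← R5 + 653/55·R3.
R6 ← R6 + 1147/110·R3.
R4 ← R4 / (41119/2294).
R1 ← R1 + 1957/2294·R4.
R2 ← R2 − 323/1147·R4.
R3 ← R3 − 1425/1147·R4.
R5 ← R5 − 77319/2294·R4.
R5 ← R5 / (-32345/3163).
R1 ← R1 + 161/3163·R5.
R2 ← R2 + 1513/3163·R5.
R3 ← R3 + 3512/3163·R5.
R4 ← R4 − 878/3163·R5.
Row 6 reduces to 0 = 2, a contradiction. The system is inconsistent.

no solution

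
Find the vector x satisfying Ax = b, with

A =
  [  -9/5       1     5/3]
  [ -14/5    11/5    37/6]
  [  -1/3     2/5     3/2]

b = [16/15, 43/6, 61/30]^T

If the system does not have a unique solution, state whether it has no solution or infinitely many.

Row-reduce:
R1 ← R1 / (-9/5).
R2 ← R2 + 14/5·R1.
R3 ← R3 + 1/3·R1.
R2 ← R2 / (29/45).
R1 ← R1 + 5/9·R2.
R3 ← R3 − 29/135·R2.
Rank is 2 with 3 unknowns, leaving x_3 free.

infinitely many solutions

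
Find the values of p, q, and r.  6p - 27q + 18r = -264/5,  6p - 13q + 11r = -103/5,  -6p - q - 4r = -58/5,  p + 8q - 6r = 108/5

Row-reduce the augmented matrix:
R1 ← R1 / (6).
R2 ← R2 − 6·R1.
R3 ← R3 + 6·R1.
R4 ← R4 − 1·R1.
R2 ← R2 / (14).
R1 ← R1 + 9/2·R2.
R3 ← R3 + 28·R2.
R4 ← R4 − 25/2·R2.
Swap R3 and R4.
R3 ← R3 / (-11/4).
R1 ← R1 − 3/4·R3.
R2 ← R2 + 1/2·R3.
R4 reduces to 0 = 0, so the extra equation is consistent.
Reading off the reduced rows gives p = 2, q = 2, r = -3/5.

p = 2, q = 2, r = -3/5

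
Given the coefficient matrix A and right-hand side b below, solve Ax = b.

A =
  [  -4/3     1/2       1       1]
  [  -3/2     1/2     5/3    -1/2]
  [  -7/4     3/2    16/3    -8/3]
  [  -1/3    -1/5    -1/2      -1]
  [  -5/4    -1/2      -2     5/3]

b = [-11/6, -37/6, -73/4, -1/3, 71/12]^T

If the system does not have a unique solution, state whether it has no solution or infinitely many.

x_1 = 1, x_2 = 5, x_3 = -4, x_4 = 1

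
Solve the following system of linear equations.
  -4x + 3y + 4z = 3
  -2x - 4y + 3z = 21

infinitely many solutions

Row-reduce:
R1 ← R1 / (-4).
R2 ← R2 + 2·R1.
R2 ← R2 / (-11/2).
R1 ← R1 + 3/4·R2.
Rank is 2 with 3 unknowns, leaving z free.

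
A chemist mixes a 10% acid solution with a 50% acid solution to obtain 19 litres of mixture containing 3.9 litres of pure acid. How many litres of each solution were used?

litres of solution A: 14, litres of solution B: 5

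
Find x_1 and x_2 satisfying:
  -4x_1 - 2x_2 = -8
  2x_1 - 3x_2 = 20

x_1 = 4, x_2 = -4

Row-reduce the augmented matrix:
R1 ← R1 / (-4).
R2 ← R2 − 2·R1.
R2 ← R2 / (-4).
R1 ← R1 − 1/2·R2.
Reading off the reduced rows gives x_1 = 4, x_2 = -4.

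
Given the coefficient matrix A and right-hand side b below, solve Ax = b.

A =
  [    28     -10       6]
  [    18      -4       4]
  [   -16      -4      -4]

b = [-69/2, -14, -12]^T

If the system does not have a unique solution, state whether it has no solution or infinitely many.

no solution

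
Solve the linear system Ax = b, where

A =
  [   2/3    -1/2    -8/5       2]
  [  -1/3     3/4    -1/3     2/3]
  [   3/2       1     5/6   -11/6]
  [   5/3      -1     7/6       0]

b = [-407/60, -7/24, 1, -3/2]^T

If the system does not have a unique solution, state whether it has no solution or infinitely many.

Row-reduce the augmented matrix:
R1 ← R1 / (2/3).
R2 ← R2 + 1/3·R1.
R3 ← R3 − 3/2·R1.
R4 ← R4 − 5/3·R1.
R2 ← R2 / (1/2).
R1 ← R1 + 3/4·R2.
R3 ← R3 − 17/8·R2.
R4 ← R4 − 1/4·R2.
R3 ← R3 / (37/4).
R1 ← R1 + 41/10·R3.
R2 ← R2 + 34/15·R3.
R4 ← R4 − 86/15·R3.
R4 ← R4 / (8267/3330).
R1 ← R1 + 248/555·R4.
R2 ← R2 − 76/1665·R4.
R3 ← R3 + 161/111·R4.
Reading off the reduced rows gives x_1 = -2, x_2 = 1/2, x_3 = 2, x_4 = -1.

x_1 = -2, x_2 = 1/2, x_3 = 2, x_4 = -1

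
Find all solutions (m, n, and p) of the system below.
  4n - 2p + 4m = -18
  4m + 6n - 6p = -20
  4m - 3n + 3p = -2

m = -2, n = -3, p = -1

Row-reduce the augmented matrix:
R1 ← R1 / (4).
R2 ← R2 − 4·R1.
R3 ← R3 − 4·R1.
R2 ← R2 / (2).
R1 ← R1 − 1·R2.
R3 ← R3 + 7·R2.
R3 ← R3 / (-9).
R1 ← R1 − 3/2·R3.
R2 ← R2 + 2·R3.
Reading off the reduced rows gives m = -2, n = -3, p = -1.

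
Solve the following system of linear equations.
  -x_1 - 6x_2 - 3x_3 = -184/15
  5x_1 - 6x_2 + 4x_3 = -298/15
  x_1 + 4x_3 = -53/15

x_1 = -1/3, x_2 = 5/2, x_3 = -4/5

Row-reduce the augmented matrix:
R1 ← R1 / (-1).
R2 ← R2 − 5·R1.
R3 ← R3 − 1·R1.
R2 ← R2 / (-36).
R1 ← R1 − 6·R2.
R3 ← R3 + 6·R2.
R3 ← R3 / (17/6).
R1 ← R1 − 7/6·R3.
R2 ← R2 − 11/36·R3.
Reading off the reduced rows gives x_1 = -1/3, x_2 = 5/2, x_3 = -4/5.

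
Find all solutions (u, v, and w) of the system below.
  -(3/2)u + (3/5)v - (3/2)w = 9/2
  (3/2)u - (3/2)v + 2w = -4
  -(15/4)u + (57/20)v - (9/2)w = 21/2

infinitely many solutions

Row-reduce:
R1 ← R1 / (-3/2).
R2 ← R2 − 3/2·R1.
R3 ← R3 + 15/4·R1.
R2 ← R2 / (-9/10).
R1 ← R1 + 2/5·R2.
R3 ← R3 − 27/20·R2.
Rank is 2 with 3 unknowns, leaving w free.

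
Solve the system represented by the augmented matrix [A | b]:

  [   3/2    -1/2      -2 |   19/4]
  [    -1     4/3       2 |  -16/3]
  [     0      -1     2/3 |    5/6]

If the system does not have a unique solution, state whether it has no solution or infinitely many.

x_1 = 4/3, x_2 = -3/2, x_3 = -1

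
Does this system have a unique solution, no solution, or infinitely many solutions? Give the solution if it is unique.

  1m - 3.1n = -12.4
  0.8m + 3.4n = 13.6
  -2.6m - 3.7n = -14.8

m = 0, n = 4

Row-reduce the augmented matrix:
R2 ← R2 − 4/5·R1.
R3 ← R3 + 13/5·R1.
R2 ← R2 / (147/25).
R1 ← R1 + 31/10·R2.
R3 ← R3 + 294/25·R2.
R3 reduces to 0 = 0, so the extra equation is consistent.
Reading off the reduced rows gives m = 0, n = 4.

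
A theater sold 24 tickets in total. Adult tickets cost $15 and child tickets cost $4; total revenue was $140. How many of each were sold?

adult tickets: 4, child tickets: 20

Let a = adult tickets, c = child tickets.
  a + c = 24
  4c + 15a = 140
Row-reduce the augmented matrix:
R2 ← R2 − 15·R1.
R2 ← R2 / (-11).
R1 ← R1 − 1·R2.
Reading off the reduced rows gives a = 4, c = 20.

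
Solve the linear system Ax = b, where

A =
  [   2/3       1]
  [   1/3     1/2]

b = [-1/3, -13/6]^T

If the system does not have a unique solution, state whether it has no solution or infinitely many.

no solution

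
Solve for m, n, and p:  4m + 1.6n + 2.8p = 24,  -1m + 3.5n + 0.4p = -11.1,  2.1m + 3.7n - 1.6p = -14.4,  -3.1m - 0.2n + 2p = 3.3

m = 3, n = -3, p = 6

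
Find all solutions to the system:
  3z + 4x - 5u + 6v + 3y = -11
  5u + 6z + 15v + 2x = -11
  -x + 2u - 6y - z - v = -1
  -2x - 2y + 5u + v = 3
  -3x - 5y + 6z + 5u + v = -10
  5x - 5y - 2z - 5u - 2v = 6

no solution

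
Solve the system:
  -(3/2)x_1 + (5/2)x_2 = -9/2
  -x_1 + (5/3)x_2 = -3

infinitely many solutions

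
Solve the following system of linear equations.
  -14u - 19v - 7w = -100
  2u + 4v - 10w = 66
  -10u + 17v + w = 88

u = 1, v = 6, w = -4

Row-reduce the augmented matrix:
R1 ← R1 / (-14).
R2 ← R2 − 2·R1.
R3 ← R3 + 10·R1.
R2 ← R2 / (9/7).
R1 ← R1 − 19/14·R2.
R3 ← R3 − 214/7·R2.
R3 ← R3 / (2408/9).
R1 ← R1 − 109/9·R3.
R2 ← R2 + 77/9·R3.
Reading off the reduced rows gives u = 1, v = 6, w = -4.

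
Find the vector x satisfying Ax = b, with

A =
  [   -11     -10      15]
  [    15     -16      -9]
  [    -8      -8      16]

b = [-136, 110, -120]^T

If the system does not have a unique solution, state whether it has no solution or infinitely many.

x_1 = 6, x_2 = 1, x_3 = -4

Row-reduce the augmented matrix:
R1 ← R1 / (-11).
R2 ← R2 − 15·R1.
R3 ← R3 + 8·R1.
R2 ← R2 / (-326/11).
R1 ← R1 − 10/11·R2.
R3 ← R3 + 8/11·R2.
R3 ← R3 / (784/163).
R1 ← R1 + 165/163·R3.
R2 ← R2 + 63/163·R3.
Reading off the reduced rows gives x_1 = 6, x_2 = 1, x_3 = -4.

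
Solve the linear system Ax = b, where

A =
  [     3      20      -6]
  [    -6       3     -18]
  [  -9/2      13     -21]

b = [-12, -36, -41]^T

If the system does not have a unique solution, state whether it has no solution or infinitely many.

no solution

Row-reduce:
R1 ← R1 / (3).
R2 ← R2 + 6·R1.
R3 ← R3 + 9/2·R1.
R2 ← R2 / (43).
R1 ← R1 − 20/3·R2.
R3 ← R3 − 43·R2.
Row 3 reduces to 0 = 1, a contradiction. The system is inconsistent.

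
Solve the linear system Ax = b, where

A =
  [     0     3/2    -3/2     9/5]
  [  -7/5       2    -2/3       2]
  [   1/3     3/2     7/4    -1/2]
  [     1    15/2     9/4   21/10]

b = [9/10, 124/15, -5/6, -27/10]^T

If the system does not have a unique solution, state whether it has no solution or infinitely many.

no solution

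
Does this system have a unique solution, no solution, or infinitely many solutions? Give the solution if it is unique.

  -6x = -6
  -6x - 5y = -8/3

x = 1, y = -2/3

Row-reduce the augmented matrix:
R1 ← R1 / (-6).
R2 ← R2 + 6·R1.
R2 ← R2 / (-5).
Reading off the reduced rows gives x = 1, y = -2/3.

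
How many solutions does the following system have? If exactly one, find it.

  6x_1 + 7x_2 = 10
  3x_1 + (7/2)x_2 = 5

infinitely many solutions

Row-reduce:
R1 ← R1 / (6).
R2 ← R2 − 3·R1.
Rank is 1 with 2 unknowns, leaving x_2 free.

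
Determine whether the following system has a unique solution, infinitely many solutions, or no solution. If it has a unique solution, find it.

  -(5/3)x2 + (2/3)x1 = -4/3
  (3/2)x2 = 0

Row-reduce the augmented matrix:
R1 ← R1 / (2/3).
R2 ← R2 / (3/2).
R1 ← R1 + 5/2·R2.
Reading off the reduced rows gives x1 = -2, x2 = 0.

x1 = -2, x2 = 0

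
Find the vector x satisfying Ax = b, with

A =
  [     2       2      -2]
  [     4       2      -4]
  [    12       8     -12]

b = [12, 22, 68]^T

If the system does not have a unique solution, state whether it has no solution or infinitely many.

infinitely many solutions

Row-reduce:
R1 ← R1 / (2).
R2 ← R2 − 4·R1.
R3 ← R3 − 12·R1.
R2 ← R2 / (-2).
R1 ← R1 − 1·R2.
R3 ← R3 + 4·R2.
Rank is 2 with 3 unknowns, leaving x_3 free.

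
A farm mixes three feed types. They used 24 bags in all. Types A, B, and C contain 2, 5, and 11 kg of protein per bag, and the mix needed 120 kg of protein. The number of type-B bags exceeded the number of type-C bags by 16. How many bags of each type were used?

Let a = type-A bags, b = type-B bags, c = type-C bags.
  a + b + c = 24
  2a + 5b + 11c = 120
  -c + b = 16
Row-reduce the augmented matrix:
R2 ← R2 − 2·R1.
R2 ← R2 / (3).
R1 ← R1 − 1·R2.
R3 ← R3 − 1·R2.
R3 ← R3 / (-4).
R1 ← R1 + 2·R3.
R2 ← R2 − 3·R3.
Reading off the reduced rows gives a = 4, b = 18, c = 2.

type-A bags: 4, type-B bags: 18, type-C bags: 2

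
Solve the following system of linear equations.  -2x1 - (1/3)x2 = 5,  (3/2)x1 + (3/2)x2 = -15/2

x1 = -2, x2 = -3

Row-reduce the augmented matrix:
R1 ← R1 / (-2).
R2 ← R2 − 3/2·R1.
R2 ← R2 / (5/4).
R1 ← R1 − 1/6·R2.
Reading off the reduced rows gives x1 = -2, x2 = -3.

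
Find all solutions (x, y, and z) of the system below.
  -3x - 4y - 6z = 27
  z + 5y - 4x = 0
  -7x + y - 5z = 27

infinitely many solutions

Row-reduce:
R1 ← R1 / (-3).
R2 ← R2 + 4·R1.
R3 ← R3 + 7·R1.
R2 ← R2 / (31/3).
R1 ← R1 − 4/3·R2.
R3 ← R3 − 31/3·R2.
Rank is 2 with 3 unknowns, leaving z free.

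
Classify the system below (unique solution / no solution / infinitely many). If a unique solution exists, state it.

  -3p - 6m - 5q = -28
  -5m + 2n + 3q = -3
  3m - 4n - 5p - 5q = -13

infinitely many solutions

Row-reduce:
R1 ← R1 / (-6).
R2 ← R2 + 5·R1.
R3 ← R3 − 3·R1.
R2 ← R2 / (2).
R3 ← R3 + 4·R2.
R3 ← R3 / (-3/2).
R1 ← R1 − 1/2·R3.
R2 ← R2 − 5/4·R3.
Rank is 3 with 4 unknowns, leaving q free.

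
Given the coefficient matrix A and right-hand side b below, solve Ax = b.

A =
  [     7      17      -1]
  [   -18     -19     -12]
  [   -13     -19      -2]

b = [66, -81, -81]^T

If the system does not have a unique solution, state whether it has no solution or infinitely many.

x_1 = 2, x_2 = 3, x_3 = -1

Row-reduce the augmented matrix:
R1 ← R1 / (7).
R2 ← R2 + 18·R1.
R3 ← R3 + 13·R1.
R2 ← R2 / (173/7).
R1 ← R1 − 17/7·R2.
R3 ← R3 − 88/7·R2.
R3 ← R3 / (615/173).
R1 ← R1 − 223/173·R3.
R2 ← R2 + 102/173·R3.
Reading off the reduced rows gives x_1 = 2, x_2 = 3, x_3 = -1.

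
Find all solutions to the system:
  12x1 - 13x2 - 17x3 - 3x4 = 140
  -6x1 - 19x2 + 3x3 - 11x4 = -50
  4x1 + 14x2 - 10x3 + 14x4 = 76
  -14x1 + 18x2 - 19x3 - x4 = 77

x1 = 4, x2 = 1, x3 = -6, x4 = -1

Row-reduce the augmented matrix:
R1 ← R1 / (12).
R2 ← R2 + 6·R1.
R3 ← R3 − 4·R1.
R4 ← R4 + 14·R1.
R2 ← R2 / (-51/2).
R1 ← R1 + 13/12·R2.
R3 ← R3 − 55/3·R2.
R4 ← R4 − 17/6·R2.
R3 ← R3 / (-1268/153).
R1 ← R1 + 181/153·R3.
R2 ← R2 − 11/51·R3.
R4 ← R4 + 355/9·R3.
R4 ← R4 / (-10939/317).
R1 ← R1 + 183/317·R4.
R2 ← R2 − 205/317·R4.
R3 ← R3 + 230/317·R4.
Reading off the reduced rows gives x1 = 4, x2 = 1, x3 = -6, x4 = -1.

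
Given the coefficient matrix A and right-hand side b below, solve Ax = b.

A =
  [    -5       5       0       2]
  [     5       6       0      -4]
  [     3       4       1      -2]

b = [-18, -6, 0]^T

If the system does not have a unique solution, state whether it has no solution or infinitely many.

Row-reduce:
R1 ← R1 / (-5).
R2 ← R2 − 5·R1.
R3 ← R3 − 3·R1.
R2 ← R2 / (11).
R1 ← R1 + 1·R2.
R3 ← R3 − 7·R2.
Rank is 3 with 4 unknowns, leaving x_4 free.

infinitely many solutions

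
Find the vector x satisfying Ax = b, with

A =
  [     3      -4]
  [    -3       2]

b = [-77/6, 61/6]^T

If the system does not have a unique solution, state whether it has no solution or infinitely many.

Row-reduce the augmented matrix:
R1 ← R1 / (3).
R2 ← R2 + 3·R1.
R2 ← R2 / (-2).
R1 ← R1 + 4/3·R2.
Reading off the reduced rows gives x_1 = -5/2, x_2 = 4/3.

x_1 = -5/2, x_2 = 4/3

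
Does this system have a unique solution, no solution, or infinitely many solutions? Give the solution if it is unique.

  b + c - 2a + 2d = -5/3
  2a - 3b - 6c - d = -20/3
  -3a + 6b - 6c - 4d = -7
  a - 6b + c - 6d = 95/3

a = -7/3, b = -7/3, c = 2, d = -3

Row-reduce the augmented matrix:
R1 ← R1 / (-2).
R2 ← R2 − 2·R1.
R3 ← R3 + 3·R1.
R4 ← R4 − 1·R1.
R2 ← R2 / (-2).
R1 ← R1 + 1/2·R2.
R3 ← R3 − 9/2·R2.
R4 ← R4 + 11/2·R2.
R3 ← R3 / (-75/4).
R1 ← R1 − 3/4·R3.
R2 ← R2 − 5/2·R3.
R4 ← R4 − 61/4·R3.
R4 ← R4 / (-871/75).
R1 ← R1 + 36/25·R4.
R2 ← R2 + 17/15·R4.
R3 ← R3 − 19/75·R4.
Reading off the reduced rows gives a = -7/3, b = -7/3, c = 2, d = -3.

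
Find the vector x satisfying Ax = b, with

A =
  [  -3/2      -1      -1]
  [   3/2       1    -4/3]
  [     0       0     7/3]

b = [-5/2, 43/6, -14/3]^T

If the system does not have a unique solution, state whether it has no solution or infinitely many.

infinitely many solutions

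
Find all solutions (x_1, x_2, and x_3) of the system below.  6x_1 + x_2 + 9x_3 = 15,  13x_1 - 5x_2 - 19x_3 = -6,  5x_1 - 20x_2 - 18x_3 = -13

x_1 = 1, x_2 = 0, x_3 = 1

Row-reduce the augmented matrix:
R1 ← R1 / (6).
R2 ← R2 − 13·R1.
R3 ← R3 − 5·R1.
R2 ← R2 / (-43/6).
R1 ← R1 − 1/6·R2.
R3 ← R3 + 125/6·R2.
R3 ← R3 / (3716/43).
R1 ← R1 − 26/43·R3.
R2 ← R2 − 231/43·R3.
Reading off the reduced rows gives x_1 = 1, x_2 = 0, x_3 = 1.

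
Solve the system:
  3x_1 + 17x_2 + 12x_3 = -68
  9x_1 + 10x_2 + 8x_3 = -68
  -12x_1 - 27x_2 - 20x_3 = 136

Row-reduce:
R1 ← R1 / (3).
R2 ← R2 − 9·R1.
R3 ← R3 + 12·R1.
R2 ← R2 / (-41).
R1 ← R1 − 17/3·R2.
R3 ← R3 − 41·R2.
Rank is 2 with 3 unknowns, leaving x_3 free.

infinitely many solutions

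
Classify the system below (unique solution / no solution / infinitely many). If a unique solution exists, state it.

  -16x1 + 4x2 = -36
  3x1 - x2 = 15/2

x1 = 3/2, x2 = -3

From equation 2: x2 = -15/2 + 3·x1.
Substitute into equation 1 and solve: x1 = 3/2.
Then x2 = -3.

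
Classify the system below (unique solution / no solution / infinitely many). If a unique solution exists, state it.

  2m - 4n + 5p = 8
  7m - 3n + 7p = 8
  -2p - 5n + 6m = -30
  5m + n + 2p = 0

m = -2, n = 2, p = 4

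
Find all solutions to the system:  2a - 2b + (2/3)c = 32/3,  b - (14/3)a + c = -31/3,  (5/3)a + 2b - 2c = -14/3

no solution

Row-reduce:
R1 ← R1 / (2).
R2 ← R2 + 14/3·R1.
R3 ← R3 − 5/3·R1.
R2 ← R2 / (-11/3).
R1 ← R1 + 1·R2.
R3 ← R3 − 11/3·R2.
Row 3 reduces to 0 = 1, a contradiction. The system is inconsistent.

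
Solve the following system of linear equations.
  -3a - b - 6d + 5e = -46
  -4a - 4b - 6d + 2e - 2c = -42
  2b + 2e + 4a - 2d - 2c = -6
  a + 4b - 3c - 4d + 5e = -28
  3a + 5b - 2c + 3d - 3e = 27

a = 2, b = 0, c = 0, d = 5, e = -2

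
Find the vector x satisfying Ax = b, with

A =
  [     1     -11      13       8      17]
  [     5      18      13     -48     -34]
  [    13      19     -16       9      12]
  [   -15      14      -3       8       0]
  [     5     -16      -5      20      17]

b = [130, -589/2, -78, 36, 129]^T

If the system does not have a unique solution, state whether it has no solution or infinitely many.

no solution

Row-reduce:
R2 ← R2 − 5·R1.
R3 ← R3 − 13·R1.
R4 ← R4 + 15·R1.
R5 ← R5 − 5·R1.
R2 ← R2 / (73).
R1 ← R1 + 11·R2.
R3 ← R3 − 162·R2.
R4 ← R4 + 151·R2.
R5 ← R5 − 39·R2.
R3 ← R3 / (-5081/73).
R1 ← R1 − 377/73·R3.
R2 ← R2 + 52/73·R3.
R4 ← R4 − 6164/73·R3.
R5 ← R5 + 3082/73·R3.
R4 ← R4 / (343660/5081).
R1 ← R1 − 11081/5081·R4.
R2 ← R2 + 11340/5081·R4.
R3 ← R3 + 7321/5081·R4.
R5 ← R5 + 171830/5081·R4.
Row 5 reduces to 0 = -1/4, a contradiction. The system is inconsistent.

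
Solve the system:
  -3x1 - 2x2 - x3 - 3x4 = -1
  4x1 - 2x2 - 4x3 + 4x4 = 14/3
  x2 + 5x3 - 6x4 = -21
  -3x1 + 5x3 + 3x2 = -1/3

Row-reduce the augmented matrix:
R1 ← R1 / (-3).
R2 ← R2 − 4·R1.
R4 ← R4 + 3·R1.
R2 ← R2 / (-14/3).
R1 ← R1 − 2/3·R2.
R3 ← R3 − 1·R2.
R4 ← R4 − 5·R2.
R3 ← R3 / (27/7).
R1 ← R1 + 3/7·R3.
R2 ← R2 − 8/7·R3.
R4 ← R4 − 2/7·R3.
R4 ← R4 / (31/9).
R1 ← R1 − 1/3·R4.
R2 ← R2 − 16/9·R4.
R3 ← R3 + 14/9·R4.
Reading off the reduced rows gives x1 = -2, x2 = 7/3, x3 = -8/3, x4 = 5/3.

x1 = -2, x2 = 7/3, x3 = -8/3, x4 = 5/3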